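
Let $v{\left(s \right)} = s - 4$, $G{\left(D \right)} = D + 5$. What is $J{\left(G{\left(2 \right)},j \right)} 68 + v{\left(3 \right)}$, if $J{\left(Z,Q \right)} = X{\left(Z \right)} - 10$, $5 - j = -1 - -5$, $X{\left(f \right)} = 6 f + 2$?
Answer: $2311$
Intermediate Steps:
$X{\left(f \right)} = 2 + 6 f$
$G{\left(D \right)} = 5 + D$
$v{\left(s \right)} = -4 + s$
$j = 1$ ($j = 5 - \left(-1 - -5\right) = 5 - \left(-1 + 5\right) = 5 - 4 = 1$)
$J{\left(Z,Q \right)} = -8 + 6 Z$ ($J{\left(Z,Q \right)} = \left(2 + 6 Z\right) - 10 = -8 + 6 Z$)
$J{\left(G{\left(2 \right)},j \right)} 68 + v{\left(3 \right)} = \left(-8 + 6 \left(5 + 2\right)\right) 68 + \left(-4 + 3\right) = \left(-8 + 6 \cdot 7\right) 68 - 1 = \left(-8 + 42\right) 68 - 1 = 34 \cdot 68 - 1 = 2312 - 1 = 2311$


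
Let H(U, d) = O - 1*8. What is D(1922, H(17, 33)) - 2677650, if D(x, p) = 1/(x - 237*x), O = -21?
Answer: -1214560618801/453592 ≈ -2.6776e+6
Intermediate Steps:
H(U, d) = -29 (H(U, d) = -21 - 1*8 = -21 - 8 = -29)
D(x, p) = -1/(236*x) (D(x, p) = 1/(-236*x) = -1/(236*x))
D(1922, H(17, 33)) - 2677650 = -1/236/1922 - 2677650 = -1/236*1/1922 - 2677650 = -1/453592 - 2677650 = -1214560618801/453592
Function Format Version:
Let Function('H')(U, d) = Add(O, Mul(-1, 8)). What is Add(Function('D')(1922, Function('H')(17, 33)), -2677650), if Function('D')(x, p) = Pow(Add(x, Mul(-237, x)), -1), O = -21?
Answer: Rational(-1214560618801, 453592) ≈ -2.6776e+6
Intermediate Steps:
Function('H')(U, d) = -29 (Function('H')(U, d) = Add(-21, Mul(-1, 8)) = Add(-21, -8) = -29)
Function('D')(x, p) = Mul(Rational(-1, 236), Pow(x, -1)) (Function('D')(x, p) = Pow(Mul(-236, x), -1) = Mul(Rational(-1, 236), Pow(x, -1)))
Add(Function('D')(1922, Function('H')(17, 33)), -2677650) = Add(Mul(Rational(-1, 236), Pow(1922, -1)), -2677650) = Add(Mul(Rational(-1, 236), Rational(1, 1922)), -2677650) = Add(Rational(-1, 453592), -2677650) = Rational(-1214560618801, 453592)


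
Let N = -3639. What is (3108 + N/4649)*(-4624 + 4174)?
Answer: -6500453850/4649 ≈ -1.3982e+6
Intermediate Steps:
(3108 + N/4649)*(-4624 + 4174) = (3108 - 3639/4649)*(-4624 + 4174) = (3108 - 3639*1/4649)*(-450) = (3108 - 3639/4649)*(-450) = (14445453/4649)*(-450) = -6500453850/4649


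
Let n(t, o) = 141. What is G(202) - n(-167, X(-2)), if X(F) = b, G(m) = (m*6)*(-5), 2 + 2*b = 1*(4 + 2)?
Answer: -6201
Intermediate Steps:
b = 2 (b = -1 + (1*(4 + 2))/2 = -1 + (1*6)/2 = -1 + (½)*6 = -1 + 3 = 2)
G(m) = -30*m (G(m) = (6*m)*(-5) = -30*m)
X(F) = 2
G(202) - n(-167, X(-2)) = -30*202 - 1*141 = -6060 - 141 = -6201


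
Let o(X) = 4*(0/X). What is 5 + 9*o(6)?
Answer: 5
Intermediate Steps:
o(X) = 0 (o(X) = 4*0 = 0)
5 + 9*o(6) = 5 + 9*0 = 5 + 0 = 5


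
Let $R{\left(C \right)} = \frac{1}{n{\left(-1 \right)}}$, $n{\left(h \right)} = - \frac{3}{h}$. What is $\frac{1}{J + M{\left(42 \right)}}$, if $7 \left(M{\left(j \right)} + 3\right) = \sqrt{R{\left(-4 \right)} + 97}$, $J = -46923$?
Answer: $- \frac{3449061}{161850636340} - \frac{7 \sqrt{219}}{161850636340} \approx -2.1311 \cdot 10^{-5}$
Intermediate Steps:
$R{\left(C \right)} = \frac{1}{3}$ ($R{\left(C \right)} = \frac{1}{\left(-3\right) \frac{1}{-1}} = \frac{1}{\left(-3\right) \left(-1\right)} = \frac{1}{3}$)
$M{\left(j \right)} = -3 + \frac{2 \sqrt{219}}{21}$ ($M{\left(j \right)} = -3 + \frac{\sqrt{\frac{1}{3} + 97}}{7} = -3 + \frac{\sqrt{\frac{292}{3}}}{7} = -3 + \frac{\frac{2}{3} \sqrt{219}}{7} = -3 + \frac{2 \sqrt{219}}{21}$)
$\frac{1}{J + M{\left(42 \right)}} = \frac{1}{-46923 - \left(3 - \frac{2 \sqrt{219}}{21}\right)} = \frac{1}{-46926 + \frac{2 \sqrt{219}}{21}}$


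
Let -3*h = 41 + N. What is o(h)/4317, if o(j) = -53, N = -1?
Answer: -53/4317 ≈ -0.012277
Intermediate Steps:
h = -40/3 (h = -(41 - 1)/3 = -⅓*40 = -40/3 ≈ -13.333)
o(h)/4317 = -53/4317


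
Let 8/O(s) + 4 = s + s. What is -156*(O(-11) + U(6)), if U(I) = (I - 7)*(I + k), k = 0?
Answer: 984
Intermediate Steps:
O(s) = 8/(-4 + 2*s) (O(s) = 8/(-4 + (s + s)) = 8/(-4 + 2*s))
U(I) = I*(-7 + I) (U(I) = (I - 7)*(I + 0) = (-7 + I)*I = I*(-7 + I))
-156*(O(-11) + U(6)) = -156*(4/(-2 - 11) + 6*(-7 + 6)) = -156*(4/(-13) + 6*(-1)) = -156*(4*(-1/13) - 6) = -156*(-4/13 - 6) = -156*(-82/13) = 984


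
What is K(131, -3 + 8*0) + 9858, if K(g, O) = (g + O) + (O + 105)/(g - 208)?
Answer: 768820/77 ≈ 9984.7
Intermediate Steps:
K(g, O) = O + g + (105 + O)/(-208 + g) (K(g, O) = (O + g) + (105 + O)/(-208 + g) = O + g + (105 + O)/(-208 + g))
K(131, -3 + 8*0) + 9858 = (105 + 131² - 208*131 - 207*(-3 + 8*0) + (-3 + 8*0)*131)/(-208 + 131) + 9858 = (105 + 17161 - 27248 - 207*(-3 + 0) + (-3 + 0)*131)/(-77) + 9858 = -(105 + 17161 - 27248 - 207*(-3) - 3*131)/77 + 9858 = -(105 + 17161 - 27248 + 621 - 393)/77 + 9858 = -1/77*(-9754) + 9858 = 9754/77 + 9858 = 768820/77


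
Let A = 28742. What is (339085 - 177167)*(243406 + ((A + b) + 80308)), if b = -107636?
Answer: 39640764760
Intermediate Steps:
(339085 - 177167)*(243406 + ((A + b) + 80308)) = (339085 - 177167)*(243406 + ((28742 - 107636) + 80308)) = 161918*(243406 + (-78894 + 80308)) = 161918*(243406 + 1414) = 161918*244820 = 39640764760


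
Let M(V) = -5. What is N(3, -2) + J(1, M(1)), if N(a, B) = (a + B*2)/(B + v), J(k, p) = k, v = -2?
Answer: 5/4 ≈ 1.2500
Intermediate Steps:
N(a, B) = (a + 2*B)/(-2 + B) (N(a, B) = (a + B*2)/(B - 2) = (a + 2*B)/(-2 + B))
N(3, -2) + J(1, M(1)) = (3 + 2*(-2))/(-2 - 2) + 1 = (3 - 4)/(-4) + 1 = -1/4*(-1) + 1 = 1/4 + 1 = 5/4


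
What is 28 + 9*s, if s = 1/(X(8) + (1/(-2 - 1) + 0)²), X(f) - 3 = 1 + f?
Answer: 3133/109 ≈ 28.743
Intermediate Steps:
X(f) = 4 + f (X(f) = 3 + (1 + f) = 4 + f)
s = 9/109 (s = 1/((4 + 8) + (1/(-2 - 1) + 0)²) = 1/(12 + (1/(-3) + 0)²) = 1/(12 + (-⅓ + 0)²) = 1/(12 + (-⅓)²) = 1/(12 + ⅑) = 1/(109/9) = 9/109 ≈ 0.082569)
28 + 9*s = 28 + 9*(9/109) = 28 + 81/109 = 3133/109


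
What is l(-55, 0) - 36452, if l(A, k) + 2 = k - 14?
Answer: -36468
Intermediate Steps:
l(A, k) = -16 + k (l(A, k) = -2 + (k - 14) = -2 + (-14 + k) = -16 + k)
l(-55, 0) - 36452 = (-16 + 0) - 36452 = -16 - 36452 = -36468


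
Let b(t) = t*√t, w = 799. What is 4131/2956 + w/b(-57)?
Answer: 4131/2956 + 799*I*√57/3249 ≈ 1.3975 + 1.8567*I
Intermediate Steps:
b(t) = t^(3/2)
4131/2956 + w/b(-57) = 4131/2956 + 799/((-57)^(3/2)) = 4131*(1/2956) + 799/((-57*I*√57)) = 4131/2956 + 799*(I*√57/3249) = 4131/2956 + 799*I*√57/3249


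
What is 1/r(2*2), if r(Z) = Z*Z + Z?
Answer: 1/20 ≈ 0.050000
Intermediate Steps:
r(Z) = Z + Z² (r(Z) = Z² + Z = Z + Z²)
1/r(2*2) = 1/((2*2)*(1 + 2*2)) = 1/(4*(1 + 4)) = 1/(4*5) = 1/20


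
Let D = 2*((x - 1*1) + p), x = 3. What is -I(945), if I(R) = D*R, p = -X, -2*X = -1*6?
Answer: 1890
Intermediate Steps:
X = 3 (X = -(-1)*6/2 = -½*(-6) = 3)
p = -3 (p = -1*3 = -3)
D = -2 (D = 2*((3 - 1*1) - 3) = 2*((3 - 1) - 3) = 2*(2 - 3) = 2*(-1) = -2)
I(R) = -2*R
-I(945) = -(-2)*945 = -1*(-1890) = 1890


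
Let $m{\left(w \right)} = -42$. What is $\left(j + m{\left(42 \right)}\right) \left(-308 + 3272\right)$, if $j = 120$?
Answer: $231192$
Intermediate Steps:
$\left(j + m{\left(42 \right)}\right) \left(-308 + 3272\right) = \left(120 - 42\right) \left(-308 + 3272\right) = 78 \cdot 2964 = 231192$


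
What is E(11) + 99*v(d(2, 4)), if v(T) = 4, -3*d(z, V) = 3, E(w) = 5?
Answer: 401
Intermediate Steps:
d(z, V) = -1 (d(z, V) = -⅓*3 = -1)
E(11) + 99*v(d(2, 4)) = 5 + 99*4 = 5 + 396 = 401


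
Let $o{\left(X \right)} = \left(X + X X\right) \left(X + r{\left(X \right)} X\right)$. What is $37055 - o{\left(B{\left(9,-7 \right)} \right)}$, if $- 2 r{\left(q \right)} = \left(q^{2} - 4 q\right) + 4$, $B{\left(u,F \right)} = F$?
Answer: $25442$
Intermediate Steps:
$r{\left(q \right)} = -2 + 2 q - \frac{q^{2}}{2}$ ($r{\left(q \right)} = - \frac{\left(q^{2} - 4 q\right) + 4}{2} = - \frac{4 + q^{2} - 4 q}{2} = -2 + 2 q - \frac{q^{2}}{2}$)
$o{\left(X \right)} = \left(X + X^{2}\right) \left(X + X \left(-2 + 2 X - \frac{X^{2}}{2}\right)\right)$ ($o{\left(X \right)} = \left(X + X X\right) \left(X + \left(-2 + 2 X - \frac{X^{2}}{2}\right) X\right) = \left(X + X^{2}\right) \left(X + X \left(-2 + 2 X - \frac{X^{2}}{2}\right)\right)$)
$37055 - o{\left(B{\left(9,-7 \right)} \right)} = 37055 - \frac{\left(-7\right)^{2} \left(-2 - \left(-7\right)^{3} + 2 \left(-7\right) + 3 \left(-7\right)^{2}\right)}{2} = 37055 - \frac{1}{2} \cdot 49 \left(-2 - -343 - 14 + 3 \cdot 49\right) = 37055 - \frac{1}{2} \cdot 49 \left(-2 + 343 - 14 + 147\right) = 37055 - \frac{1}{2} \cdot 49 \cdot 474 = 37055 - 11613 = 25442$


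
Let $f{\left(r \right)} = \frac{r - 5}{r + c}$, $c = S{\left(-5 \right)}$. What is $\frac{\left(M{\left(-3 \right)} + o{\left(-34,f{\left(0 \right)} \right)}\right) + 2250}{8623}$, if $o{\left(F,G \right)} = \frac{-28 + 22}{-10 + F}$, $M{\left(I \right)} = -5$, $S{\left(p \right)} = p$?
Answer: $\frac{49393}{189706} \approx 0.26037$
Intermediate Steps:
$c = -5$
$f{\left(r \right)} = 1$ ($f{\left(r \right)} = \frac{r - 5}{r - 5} = \frac{-5 + r}{-5 + r} = 1$)
$o{\left(F,G \right)} = - \frac{6}{-10 + F}$
$\frac{\left(M{\left(-3 \right)} + o{\left(-34,f{\left(0 \right)} \right)}\right) + 2250}{8623} = \frac{\left(-5 - \frac{6}{-10 - 34}\right) + 2250}{8623} = \left(\left(-5 - \frac{6}{-44}\right) + 2250\right) \frac{1}{8623} = \left(\left(-5 - - \frac{3}{22}\right) + 2250\right) \frac{1}{8623} = \left(\left(-5 + \frac{3}{22}\right) + 2250\right) \frac{1}{8623} = \left(- \frac{107}{22} + 2250\right) \frac{1}{8623} = \frac{49393}{22} \cdot \frac{1}{8623} = \frac{49393}{189706}$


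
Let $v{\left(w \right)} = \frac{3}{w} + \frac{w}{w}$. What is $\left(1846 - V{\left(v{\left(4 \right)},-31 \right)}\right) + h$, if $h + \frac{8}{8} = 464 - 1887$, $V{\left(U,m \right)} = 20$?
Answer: $402$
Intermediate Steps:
$v{\left(w \right)} = 1 + \frac{3}{w}$ ($v{\left(w \right)} = \frac{3}{w} + 1 = 1 + \frac{3}{w}$)
$h = -1424$ ($h = -1 + \left(464 - 1887\right) = -1 - 1423 = -1424$)
$\left(1846 - V{\left(v{\left(4 \right)},-31 \right)}\right) + h = \left(1846 - 20\right) - 1424 = 1826 - 1424 = 402$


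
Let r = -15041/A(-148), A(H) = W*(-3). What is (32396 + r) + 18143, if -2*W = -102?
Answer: 7747508/153 ≈ 50637.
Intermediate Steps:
W = 51 (W = -½*(-102) = 51)
A(H) = -153 (A(H) = 51*(-3) = -153)
r = 15041/153 (r = -15041/(-153) = -15041*(-1/153) = 15041/153 ≈ 98.307)
(32396 + r) + 18143 = (32396 + 15041/153) + 18143 = 4971629/153 + 18143 = 7747508/153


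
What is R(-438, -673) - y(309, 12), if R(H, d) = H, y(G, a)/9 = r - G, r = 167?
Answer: 840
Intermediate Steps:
y(G, a) = 1503 - 9*G (y(G, a) = 9*(167 - G) = 1503 - 9*G)
R(-438, -673) - y(309, 12) = -438 - (1503 - 9*309) = -438 - (1503 - 2781) = -438 - 1*(-1278) = -438 + 1278 = 840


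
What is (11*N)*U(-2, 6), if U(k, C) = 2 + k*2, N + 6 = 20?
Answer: -308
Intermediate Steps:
N = 14 (N = -6 + 20 = 14)
U(k, C) = 2 + 2*k
(11*N)*U(-2, 6) = (11*14)*(2 + 2*(-2)) = 154*(2 - 4) = 154*(-2) = -308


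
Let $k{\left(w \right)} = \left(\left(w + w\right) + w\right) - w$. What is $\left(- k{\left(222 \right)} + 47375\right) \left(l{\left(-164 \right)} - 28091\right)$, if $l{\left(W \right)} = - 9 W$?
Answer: $-1249068565$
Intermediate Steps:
$k{\left(w \right)} = 2 w$ ($k{\left(w \right)} = \left(2 w + w\right) - w = 3 w - w = 2 w$)
$\left(- k{\left(222 \right)} + 47375\right) \left(l{\left(-164 \right)} - 28091\right) = \left(- 2 \cdot 222 + 47375\right) \left(\left(-9\right) \left(-164\right) - 28091\right) = \left(\left(-1\right) 444 + 47375\right) \left(1476 - 28091\right) = \left(-444 + 47375\right) \left(-26615\right) = 46931 \left(-26615\right) = -1249068565$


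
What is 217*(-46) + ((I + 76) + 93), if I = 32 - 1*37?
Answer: -9818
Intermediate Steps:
I = -5 (I = 32 - 37 = -5)
217*(-46) + ((I + 76) + 93) = 217*(-46) + ((-5 + 76) + 93) = -9982 + (71 + 93) = -9982 + 164 = -9818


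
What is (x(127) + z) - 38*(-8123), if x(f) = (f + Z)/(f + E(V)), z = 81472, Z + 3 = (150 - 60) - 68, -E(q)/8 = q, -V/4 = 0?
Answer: 49548688/127 ≈ 3.9015e+5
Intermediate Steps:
V = 0 (V = -4*0 = 0)
E(q) = -8*q
Z = 19 (Z = -3 + ((150 - 60) - 68) = -3 + (90 - 68) = -3 + 22 = 19)
x(f) = (19 + f)/f (x(f) = (f + 19)/(f - 8*0) = (19 + f)/(f + 0) = (19 + f)/f)
(x(127) + z) - 38*(-8123) = ((19 + 127)/127 + 81472) - 38*(-8123) = ((1/127)*146 + 81472) - 1*(-308674) = (146/127 + 81472) + 308674 = 10347090/127 + 308674 = 49548688/127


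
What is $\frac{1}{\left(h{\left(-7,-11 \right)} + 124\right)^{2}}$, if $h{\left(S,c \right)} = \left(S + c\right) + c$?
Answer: $\frac{1}{9025} \approx 0.0001108$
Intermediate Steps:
$h{\left(S,c \right)} = S + 2 c$
$\frac{1}{\left(h{\left(-7,-11 \right)} + 124\right)^{2}} = \frac{1}{\left(\left(-7 + 2 \left(-11\right)\right) + 124\right)^{2}} = \frac{1}{\left(\left(-7 - 22\right) + 124\right)^{2}} = \frac{1}{\left(-29 + 124\right)^{2}} = \frac{1}{95^{2}} = \frac{1}{9025}$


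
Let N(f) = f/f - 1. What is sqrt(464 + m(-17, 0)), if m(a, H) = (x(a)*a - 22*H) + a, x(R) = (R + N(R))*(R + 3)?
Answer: I*sqrt(3599) ≈ 59.992*I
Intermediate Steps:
N(f) = 0 (N(f) = 1 - 1 = 0)
x(R) = R*(3 + R) (x(R) = (R + 0)*(R + 3) = R*(3 + R))
m(a, H) = a - 22*H + a**2*(3 + a) (m(a, H) = ((a*(3 + a))*a - 22*H) + a = (a**2*(3 + a) - 22*H) + a = (-22*H + a**2*(3 + a)) + a = a - 22*H + a**2*(3 + a))
sqrt(464 + m(-17, 0)) = sqrt(464 + (-17 - 22*0 + (-17)**2*(3 - 17))) = sqrt(464 + (-17 + 0 + 289*(-14))) = sqrt(464 + (-17 + 0 - 4046)) = sqrt(464 - 4063) = sqrt(-3599) = I*sqrt(3599)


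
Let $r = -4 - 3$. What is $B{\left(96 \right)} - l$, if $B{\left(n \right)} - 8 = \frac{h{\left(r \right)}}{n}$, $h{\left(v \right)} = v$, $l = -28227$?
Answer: $\frac{2710553}{96} \approx 28235.0$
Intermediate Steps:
$r = -7$
$B{\left(n \right)} = 8 - \frac{7}{n}$
$B{\left(96 \right)} - l = \left(8 - \frac{7}{96}\right) - -28227 = \left(8 - \frac{7}{96}\right) + 28227 = \frac{761}{96} + 28227 = \frac{2710553}{96}$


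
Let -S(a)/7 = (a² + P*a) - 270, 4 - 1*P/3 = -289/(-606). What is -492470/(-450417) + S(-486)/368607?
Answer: -1671495315373/508142811243 ≈ -3.2894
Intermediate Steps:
P = 2135/202 (P = 12 - (-867)/(-606) = 12 - (-867)*(-1)/606 = 12 - 3*289/606 = 12 - 289/202 = 2135/202 ≈ 10.569)
S(a) = 1890 - 7*a² - 14945*a/202 (S(a) = -7*((a² + 2135*a/202) - 270) = -7*(-270 + a² + 2135*a/202) = 1890 - 7*a² - 14945*a/202)
-492470/(-450417) + S(-486)/368607 = -492470/(-450417) + (1890 - 7*(-486)² - 14945/202*(-486))/368607 = -492470*(-1/450417) + (1890 - 7*236196 + 3631635/101)*(1/368607) = 44770/40947 + (1890 - 1653372 + 3631635/101)*(1/368607) = 44770/40947 - 163168047/101*1/368607 = 44770/40947 - 54389349/12409769 = -1671495315373/508142811243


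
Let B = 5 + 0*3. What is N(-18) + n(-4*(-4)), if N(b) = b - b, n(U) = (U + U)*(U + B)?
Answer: 672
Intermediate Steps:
B = 5 (B = 5 + 0 = 5)
n(U) = 2*U*(5 + U) (n(U) = (U + U)*(U + 5) = (2*U)*(5 + U) = 2*U*(5 + U))
N(b) = 0
N(-18) + n(-4*(-4)) = 0 + 2*(-4*(-4))*(5 - 4*(-4)) = 0 + 2*16*(5 + 16) = 0 + 2*16*21 = 0 + 672 = 672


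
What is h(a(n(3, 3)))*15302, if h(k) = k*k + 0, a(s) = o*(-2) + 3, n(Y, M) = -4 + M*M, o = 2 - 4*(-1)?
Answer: 1239462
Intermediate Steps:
o = 6 (o = 2 + 4 = 6)
n(Y, M) = -4 + M²
a(s) = -9 (a(s) = 6*(-2) + 3 = -12 + 3 = -9)
h(k) = k² (h(k) = k² + 0 = k²)
h(a(n(3, 3)))*15302 = (-9)²*15302 = 81*15302 = 1239462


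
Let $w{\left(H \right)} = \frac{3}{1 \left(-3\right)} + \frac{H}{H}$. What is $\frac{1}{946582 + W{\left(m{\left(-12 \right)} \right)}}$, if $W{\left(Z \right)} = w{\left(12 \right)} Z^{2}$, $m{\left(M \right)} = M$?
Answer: $\frac{1}{946582} \approx 1.0564 \cdot 10^{-6}$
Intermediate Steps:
$w{\left(H \right)} = 0$ ($w{\left(H \right)} = \frac{3}{-3} + 1 = 3 \left(- \frac{1}{3}\right) + 1 = -1 + 1 = 0$)
$W{\left(Z \right)} = 0$ ($W{\left(Z \right)} = 0 Z^{2} = 0$)
$\frac{1}{946582 + W{\left(m{\left(-12 \right)} \right)}} = \frac{1}{946582 + 0} = \frac{1}{946582}$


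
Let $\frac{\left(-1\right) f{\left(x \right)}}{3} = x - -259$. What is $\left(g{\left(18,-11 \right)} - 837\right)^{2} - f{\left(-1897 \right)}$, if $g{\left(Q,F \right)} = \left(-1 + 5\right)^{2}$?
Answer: $669127$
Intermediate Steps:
$g{\left(Q,F \right)} = 16$ ($g{\left(Q,F \right)} = 4^{2} = 16$)
$f{\left(x \right)} = -777 - 3 x$ ($f{\left(x \right)} = - 3 \left(x - -259\right) = - 3 \left(x + 259\right) = - 3 \left(259 + x\right) = -777 - 3 x$)
$\left(g{\left(18,-11 \right)} - 837\right)^{2} - f{\left(-1897 \right)} = \left(16 - 837\right)^{2} - \left(-777 - -5691\right) = \left(-821\right)^{2} - \left(-777 + 5691\right) = 674041 - 4914 = 669127$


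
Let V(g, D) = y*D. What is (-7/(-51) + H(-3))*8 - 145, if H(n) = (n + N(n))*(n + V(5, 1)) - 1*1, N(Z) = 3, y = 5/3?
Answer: -7747/51 ≈ -151.90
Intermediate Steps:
y = 5/3 (y = 5*(1/3) = 5/3 ≈ 1.6667)
V(g, D) = 5*D/3
H(n) = -1 + (3 + n)*(5/3 + n) (H(n) = (n + 3)*(n + (5/3)*1) - 1*1 = (3 + n)*(n + 5/3) - 1 = (3 + n)*(5/3 + n) - 1 = -1 + (3 + n)*(5/3 + n))
(-7/(-51) + H(-3))*8 - 145 = (-7/(-51) + (4 + (-3)**2 + (14/3)*(-3)))*8 - 145 = (-7*(-1/51) + (4 + 9 - 14))*8 - 145 = (7/51 - 1)*8 - 145 = -44/51*8 - 145 = -352/51 - 145 = -7747/51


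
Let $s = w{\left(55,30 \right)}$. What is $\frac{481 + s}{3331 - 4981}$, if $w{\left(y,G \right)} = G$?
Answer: $- \frac{511}{1650} \approx -0.3097$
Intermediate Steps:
$s = 30$
$\frac{481 + s}{3331 - 4981} = \frac{481 + 30}{3331 - 4981} = \frac{511}{-1650} = 511 \left(- \frac{1}{1650}\right) = - \frac{511}{1650}$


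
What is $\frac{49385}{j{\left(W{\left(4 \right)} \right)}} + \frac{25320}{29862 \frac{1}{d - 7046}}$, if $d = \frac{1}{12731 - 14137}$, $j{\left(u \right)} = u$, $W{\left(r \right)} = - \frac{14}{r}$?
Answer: $- \frac{70271593880}{3498831} \approx -20084.0$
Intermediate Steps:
$d = - \frac{1}{1406}$ ($d = \frac{1}{-1406} = - \frac{1}{1406} \approx -0.00071124$)
$\frac{49385}{j{\left(W{\left(4 \right)} \right)}} + \frac{25320}{29862 \frac{1}{d - 7046}} = \frac{49385}{\left(-14\right) \frac{1}{4}} + \frac{25320}{29862 \frac{1}{- \frac{1}{1406} - 7046}} = \frac{49385}{\left(-14\right) \frac{1}{4}} + \frac{25320}{29862 \frac{1}{- \frac{9906677}{1406}}} = \frac{49385}{- \frac{7}{2}} + \frac{25320}{29862 \left(- \frac{1406}{9906677}\right)} = 49385 \left(- \frac{2}{7}\right) + \frac{25320}{- \frac{41985972}{9906677}} = -14110 + 25320 \left(- \frac{9906677}{41985972}\right) = -14110 - \frac{20903088470}{3498831} = - \frac{70271593880}{3498831}$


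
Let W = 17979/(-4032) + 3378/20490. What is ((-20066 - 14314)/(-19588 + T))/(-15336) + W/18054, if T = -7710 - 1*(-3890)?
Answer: -410228050997/1229611877746560 ≈ -0.00033362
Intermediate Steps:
T = -3820 (T = -7710 + 3890 = -3820)
W = -19709423/4589760 (W = 17979*(-1/4032) + 3378*(1/20490) = -5993/1344 + 563/3415 = -19709423/4589760 ≈ -4.2942)
((-20066 - 14314)/(-19588 + T))/(-15336) + W/18054 = ((-20066 - 14314)/(-19588 - 3820))/(-15336) - 19709423/4589760/18054 = -34380/(-23408)*(-1/15336) - 19709423/4589760*1/18054 = -34380*(-1/23408)*(-1/15336) - 19709423/82863527040 = (8595/5852)*(-1/15336) - 19709423/82863527040 = -955/9971808 - 19709423/82863527040 = -410228050997/1229611877746560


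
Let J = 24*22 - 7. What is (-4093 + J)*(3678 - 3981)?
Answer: 1082316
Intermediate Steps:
J = 521 (J = 528 - 7 = 521)
(-4093 + J)*(3678 - 3981) = (-4093 + 521)*(3678 - 3981) = -3572*(-303) = 1082316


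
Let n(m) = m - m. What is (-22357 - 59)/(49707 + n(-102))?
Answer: -7472/16569 ≈ -0.45096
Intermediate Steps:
n(m) = 0
(-22357 - 59)/(49707 + n(-102)) = (-22357 - 59)/(49707 + 0) = -22416/49707 = -22416*1/49707 = -7472/16569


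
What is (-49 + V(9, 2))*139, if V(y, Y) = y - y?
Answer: -6811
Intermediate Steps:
V(y, Y) = 0
(-49 + V(9, 2))*139 = (-49 + 0)*139 = -49*139 = -6811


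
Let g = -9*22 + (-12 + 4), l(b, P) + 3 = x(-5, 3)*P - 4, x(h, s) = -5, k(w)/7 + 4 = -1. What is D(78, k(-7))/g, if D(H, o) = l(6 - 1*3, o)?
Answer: -84/103 ≈ -0.81553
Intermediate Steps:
k(w) = -35 (k(w) = -28 + 7*(-1) = -28 - 7 = -35)
l(b, P) = -7 - 5*P (l(b, P) = -3 + (-5*P - 4) = -3 + (-4 - 5*P) = -7 - 5*P)
D(H, o) = -7 - 5*o
g = -206 (g = -198 - 8 = -206)
D(78, k(-7))/g = (-7 - 5*(-35))/(-206) = (-7 + 175)*(-1/206) = 168*(-1/206) = -84/103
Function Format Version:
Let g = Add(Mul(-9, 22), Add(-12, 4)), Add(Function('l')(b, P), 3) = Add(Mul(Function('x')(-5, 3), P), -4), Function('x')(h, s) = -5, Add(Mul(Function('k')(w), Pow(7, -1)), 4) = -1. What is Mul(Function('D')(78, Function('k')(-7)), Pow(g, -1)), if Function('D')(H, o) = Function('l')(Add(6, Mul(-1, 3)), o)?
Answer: Rational(-84, 103) ≈ -0.81553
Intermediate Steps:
Function('k')(w) = -35 (Function('k')(w) = Add(-28, Mul(7, -1)) = Add(-28, -7) = -35)
Function('l')(b, P) = Add(-7, Mul(-5, P)) (Function('l')(b, P) = Add(-3, Add(Mul(-5, P), -4)) = Add(-3, Add(-4, Mul(-5, P))) = Add(-7, Mul(-5, P)))
Function('D')(H, o) = Add(-7, Mul(-5, o))
g = -206 (g = Add(-198, -8) = -206)
Mul(Function('D')(78, Function('k')(-7)), Pow(g, -1)) = Mul(Add(-7, Mul(-5, -35)), Pow(-206, -1)) = Mul(Add(-7, 175), Rational(-1, 206)) = Mul(168, Rational(-1, 206)) = Rational(-84, 103)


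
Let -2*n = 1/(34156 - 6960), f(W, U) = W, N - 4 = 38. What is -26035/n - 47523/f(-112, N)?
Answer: 22657538309/16 ≈ 1.4161e+9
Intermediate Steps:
N = 42 (N = 4 + 38 = 42)
n = -1/54392 (n = -1/(2*(34156 - 6960)) = -1/2/27196 = -1/2*1/27196 = -1/54392 ≈ -1.8385e-5)
-26035/n - 47523/f(-112, N) = -26035/(-1/54392) - 47523/(-112) = -26035*(-54392) - 47523*(-1/112) = 1416095720 + 6789/16 = 22657538309/16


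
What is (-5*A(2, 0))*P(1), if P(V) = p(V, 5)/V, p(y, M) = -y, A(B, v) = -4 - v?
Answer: -20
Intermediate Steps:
P(V) = -1 (P(V) = (-V)/V = -1)
(-5*A(2, 0))*P(1) = -5*(-4 - 1*0)*(-1) = -5*(-4 + 0)*(-1) = -5*(-4)*(-1) = 20*(-1) = -20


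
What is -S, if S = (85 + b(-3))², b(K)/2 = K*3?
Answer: -4489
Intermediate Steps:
b(K) = 6*K (b(K) = 2*(K*3) = 2*(3*K) = 6*K)
S = 4489 (S = (85 + 6*(-3))² = (85 - 18)² = 67² = 4489)
-S = -1*4489 = -4489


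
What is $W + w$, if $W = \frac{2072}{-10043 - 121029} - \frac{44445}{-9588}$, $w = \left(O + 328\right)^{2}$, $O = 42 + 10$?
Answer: $\frac{1890374305699}{13090816} \approx 1.444 \cdot 10^{5}$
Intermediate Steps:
$O = 52$
$w = 144400$ ($w = \left(52 + 328\right)^{2} = 380^{2} = 144400$)
$W = \frac{60475299}{13090816}$ ($W = \frac{2072}{-131072} - - \frac{14815}{3196} = 2072 \left(- \frac{1}{131072}\right) + \frac{14815}{3196} = - \frac{259}{16384} + \frac{14815}{3196} = \frac{60475299}{13090816} \approx 4.6197$)
$W + w = \frac{60475299}{13090816} + 144400 = \frac{1890374305699}{13090816}$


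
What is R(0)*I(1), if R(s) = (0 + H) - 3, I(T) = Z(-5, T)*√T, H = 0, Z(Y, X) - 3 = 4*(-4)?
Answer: 39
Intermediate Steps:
Z(Y, X) = -13 (Z(Y, X) = 3 + 4*(-4) = 3 - 16 = -13)
I(T) = -13*√T
R(s) = -3 (R(s) = (0 + 0) - 3 = 0 - 3 = -3)
R(0)*I(1) = -(-39)*√1 = -(-39) = -3*(-13) = 39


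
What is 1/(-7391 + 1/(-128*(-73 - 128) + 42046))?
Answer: -67774/500917633 ≈ -0.00013530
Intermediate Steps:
1/(-7391 + 1/(-128*(-73 - 128) + 42046)) = 1/(-7391 + 1/(-128*(-201) + 42046)) = 1/(-7391 + 1/(25728 + 42046)) = 1/(-7391 + 1/67774) = 1/(-500917633/67774) = -67774/500917633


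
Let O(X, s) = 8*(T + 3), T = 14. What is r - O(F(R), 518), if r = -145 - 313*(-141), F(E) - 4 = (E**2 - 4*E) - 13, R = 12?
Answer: 43852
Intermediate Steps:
F(E) = -9 + E**2 - 4*E (F(E) = 4 + ((E**2 - 4*E) - 13) = 4 + (-13 + E**2 - 4*E) = -9 + E**2 - 4*E)
r = 43988 (r = -145 + 44133 = 43988)
O(X, s) = 136 (O(X, s) = 8*(14 + 3) = 8*17 = 136)
r - O(F(R), 518) = 43988 - 1*136 = 43988 - 136 = 43852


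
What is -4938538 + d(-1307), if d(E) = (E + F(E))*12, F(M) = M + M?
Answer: -4985590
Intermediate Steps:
F(M) = 2*M
d(E) = 36*E (d(E) = (E + 2*E)*12 = (3*E)*12 = 36*E)
-4938538 + d(-1307) = -4938538 + 36*(-1307) = -4938538 - 47052 = -4985590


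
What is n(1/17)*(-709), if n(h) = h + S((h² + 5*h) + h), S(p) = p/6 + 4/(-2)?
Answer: 2313467/1734 ≈ 1334.2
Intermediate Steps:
S(p) = -2 + p/6 (S(p) = p*(⅙) + 4*(-½) = p/6 - 2 = -2 + p/6)
n(h) = -2 + 2*h + h²/6 (n(h) = h + (-2 + ((h² + 5*h) + h)/6) = h + (-2 + (h² + 6*h)/6) = h + (-2 + (h + h²/6)) = h + (-2 + h + h²/6) = -2 + 2*h + h²/6)
n(1/17)*(-709) = (-2 + 2/17 + (1/17)²/6)*(-709) = (-2 + 2*(1/17) + (1/17)²/6)*(-709) = (-2 + 2/17 + (⅙)*(1/289))*(-709) = (-2 + 2/17 + 1/1734)*(-709) = -3263/1734*(-709) = 2313467/1734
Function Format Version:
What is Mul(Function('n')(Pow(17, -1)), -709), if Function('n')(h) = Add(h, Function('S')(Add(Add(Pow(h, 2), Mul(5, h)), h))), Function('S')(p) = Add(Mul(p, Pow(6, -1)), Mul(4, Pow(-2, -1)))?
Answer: Rational(2313467, 1734) ≈ 1334.2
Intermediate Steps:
Function('S')(p) = Add(-2, Mul(Rational(1, 6), p)) (Function('S')(p) = Add(Mul(p, Rational(1, 6)), Mul(4, Rational(-1, 2))) = Add(Mul(Rational(1, 6), p), -2) = Add(-2, Mul(Rational(1, 6), p)))
Function('n')(h) = Add(-2, Mul(2, h), Mul(Rational(1, 6), Pow(h, 2))) (Function('n')(h) = Add(h, Add(-2, Mul(Rational(1, 6), Add(Add(Pow(h, 2), Mul(5, h)), h)))) = Add(h, Add(-2, Mul(Rational(1, 6), Add(Pow(h, 2), Mul(6, h))))) = Add(h, Add(-2, Add(h, Mul(Rational(1, 6), Pow(h, 2))))) = Add(h, Add(-2, h, Mul(Rational(1, 6), Pow(h, 2)))) = Add(-2, Mul(2, h), Mul(Rational(1, 6), Pow(h, 2))))
Mul(Function('n')(Pow(17, -1)), -709) = Mul(Add(-2, Mul(2, Pow(17, -1)), Mul(Rational(1, 6), Pow(Pow(17, -1), 2))), -709) = Mul(Add(-2, Mul(2, Rational(1, 17)), Mul(Rational(1, 6), Pow(Rational(1, 17), 2))), -709) = Mul(Add(-2, Rational(2, 17), Mul(Rational(1, 6), Rational(1, 289))), -709) = Mul(Add(-2, Rational(2, 17), Rational(1, 1734)), -709) = Mul(Rational(-3263, 1734), -709) = Rational(2313467, 1734)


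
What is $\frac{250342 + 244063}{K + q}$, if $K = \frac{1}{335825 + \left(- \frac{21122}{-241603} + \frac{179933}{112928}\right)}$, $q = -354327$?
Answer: $- \frac{4530039725740939229075}{3246559775667965645521} \approx -1.3953$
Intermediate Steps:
$K = \frac{27283743584}{9162609046714615}$ ($K = \frac{1}{335825 + \left(\left(-21122\right) \left(- \frac{1}{241603}\right) + 179933 \cdot \frac{1}{112928}\right)} = \frac{1}{335825 + \left(\frac{21122}{241603} + \frac{179933}{112928}\right)} = \frac{1}{335825 + \frac{45857617815}{27283743584}} = \frac{1}{\frac{9162609046714615}{27283743584}} = \frac{27283743584}{9162609046714615} \approx 2.9777 \cdot 10^{-6}$)
$\frac{250342 + 244063}{K + q} = \frac{250342 + 244063}{\frac{27283743584}{9162609046714615} - 354327} = \frac{494405}{- \frac{3246559775667965645521}{9162609046714615}} = 494405 \left(- \frac{9162609046714615}{3246559775667965645521}\right) = - \frac{4530039725740939229075}{3246559775667965645521}$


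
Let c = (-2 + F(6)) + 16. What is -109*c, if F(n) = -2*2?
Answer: -1090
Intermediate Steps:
F(n) = -4
c = 10 (c = (-2 - 4) + 16 = -6 + 16 = 10)
-109*c = -109*10 = -1090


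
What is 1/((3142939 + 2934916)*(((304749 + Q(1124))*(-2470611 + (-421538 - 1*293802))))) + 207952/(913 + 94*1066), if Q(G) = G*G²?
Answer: 5719323403232656743434418963/2781030355873838924010677305 ≈ 2.0565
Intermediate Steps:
Q(G) = G³
1/((3142939 + 2934916)*(((304749 + Q(1124))*(-2470611 + (-421538 - 1*293802))))) + 207952/(913 + 94*1066) = 1/((3142939 + 2934916)*(((304749 + 1124³)*(-2470611 + (-421538 - 1*293802))))) + 207952/(913 + 94*1066) = 1/(6077855*(((304749 + 1420034624)*(-2470611 + (-421538 - 293802))))) + 207952/(913 + 100204) = 1/(6077855*((1420339373*(-2470611 - 715340)))) + 207952/101117 = 1/(6077855*((1420339373*(-3185951)))) + 207952*(1/101117) = (1/6077855)/(-4525131645748723) + 207952/101117 = (1/6077855)*(-1/4525131645748723) + 207952/101117 = -1/27503093998772104829165 + 207952/101117 = 5719323403232656743434418963/2781030355873838924010677305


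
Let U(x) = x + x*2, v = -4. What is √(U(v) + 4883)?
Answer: √4871 ≈ 69.793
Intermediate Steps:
U(x) = 3*x (U(x) = x + 2*x = 3*x)
√(U(v) + 4883) = √(3*(-4) + 4883) = √(-12 + 4883) = √4871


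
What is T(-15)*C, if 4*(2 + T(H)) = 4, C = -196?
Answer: 196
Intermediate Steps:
T(H) = -1 (T(H) = -2 + (1/4)*4 = -2 + 1 = -1)
T(-15)*C = -1*(-196) = 196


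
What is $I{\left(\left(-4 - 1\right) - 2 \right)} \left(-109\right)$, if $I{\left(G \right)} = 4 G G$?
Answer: $-21364$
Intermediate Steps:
$I{\left(G \right)} = 4 G^{2}$
$I{\left(\left(-4 - 1\right) - 2 \right)} \left(-109\right) = 4 \left(\left(-4 - 1\right) - 2\right)^{2} \left(-109\right) = 4 \left(-5 - 2\right)^{2} \left(-109\right) = 4 \left(-7\right)^{2} \left(-109\right) = 4 \cdot 49 \left(-109\right) = 196 \left(-109\right) = -21364$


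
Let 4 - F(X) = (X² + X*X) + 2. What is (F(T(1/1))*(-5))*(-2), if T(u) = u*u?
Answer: 0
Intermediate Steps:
T(u) = u²
F(X) = 2 - 2*X² (F(X) = 4 - ((X² + X*X) + 2) = 4 - ((X² + X²) + 2) = 4 - (2*X² + 2) = 4 - (2 + 2*X²) = 4 + (-2 - 2*X²) = 2 - 2*X²)
(F(T(1/1))*(-5))*(-2) = ((2 - 2*((1/1)²)²)*(-5))*(-2) = ((2 - 2*(1²)²)*(-5))*(-2) = ((2 - 2*1²)*(-5))*(-2) = ((2 - 2*1)*(-5))*(-2) = ((2 - 2)*(-5))*(-2) = (0*(-5))*(-2) = 0*(-2) = 0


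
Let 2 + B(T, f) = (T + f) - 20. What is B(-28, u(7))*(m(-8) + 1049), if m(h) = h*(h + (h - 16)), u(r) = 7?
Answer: -56115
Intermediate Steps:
B(T, f) = -22 + T + f (B(T, f) = -2 + ((T + f) - 20) = -2 + (-20 + T + f) = -22 + T + f)
m(h) = h*(-16 + 2*h) (m(h) = h*(h + (-16 + h)) = h*(-16 + 2*h))
B(-28, u(7))*(m(-8) + 1049) = (-22 - 28 + 7)*(2*(-8)*(-8 - 8) + 1049) = -43*(2*(-8)*(-16) + 1049) = -43*(256 + 1049) = -43*1305 = -56115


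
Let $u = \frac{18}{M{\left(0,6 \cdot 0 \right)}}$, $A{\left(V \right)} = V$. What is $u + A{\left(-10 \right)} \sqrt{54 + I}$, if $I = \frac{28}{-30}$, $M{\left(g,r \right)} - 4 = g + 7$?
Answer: $\frac{18}{11} - \frac{4 \sqrt{2985}}{3} \approx -71.21$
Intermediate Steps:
$M{\left(g,r \right)} = 11 + g$ ($M{\left(g,r \right)} = 4 + \left(g + 7\right) = 4 + \left(7 + g\right) = 11 + g$)
$I = - \frac{14}{15}$ ($I = 28 \left(- \frac{1}{30}\right) = - \frac{14}{15} \approx -0.93333$)
$u = \frac{18}{11}$ ($u = \frac{18}{11 + 0} = \frac{18}{11} \approx 1.6364$)
$u + A{\left(-10 \right)} \sqrt{54 + I} = \frac{18}{11} - 10 \sqrt{54 - \frac{14}{15}} = \frac{18}{11} - 10 \sqrt{\frac{796}{15}} = \frac{18}{11} - 10 \frac{2 \sqrt{2985}}{15} = \frac{18}{11} - \frac{4 \sqrt{2985}}{3}$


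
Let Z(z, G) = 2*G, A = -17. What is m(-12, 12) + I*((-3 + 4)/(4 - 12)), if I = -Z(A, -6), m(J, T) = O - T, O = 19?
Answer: 11/2 ≈ 5.5000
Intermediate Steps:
m(J, T) = 19 - T
I = 12 (I = -2*(-6) = -1*(-12) = 12)
m(-12, 12) + I*((-3 + 4)/(4 - 12)) = (19 - 1*12) + 12*((-3 + 4)/(4 - 12)) = (19 - 12) + 12*(1/(-8)) = 7 + 12*(1*(-⅛)) = 7 + 12*(-⅛) = 7 - 3/2 = 11/2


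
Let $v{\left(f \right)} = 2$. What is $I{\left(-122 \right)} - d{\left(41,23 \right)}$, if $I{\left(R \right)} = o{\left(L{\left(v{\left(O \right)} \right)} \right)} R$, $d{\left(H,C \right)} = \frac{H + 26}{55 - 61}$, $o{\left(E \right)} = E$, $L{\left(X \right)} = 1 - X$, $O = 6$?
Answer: $\frac{799}{6} \approx 133.17$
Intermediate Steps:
$d{\left(H,C \right)} = - \frac{13}{3} - \frac{H}{6}$ ($d{\left(H,C \right)} = \frac{26 + H}{-6} = \left(26 + H\right) \left(- \frac{1}{6}\right) = - \frac{13}{3} - \frac{H}{6}$)
$I{\left(R \right)} = - R$ ($I{\left(R \right)} = \left(1 - 2\right) R = - R$)
$I{\left(-122 \right)} - d{\left(41,23 \right)} = \left(-1\right) \left(-122\right) - \left(- \frac{13}{3} - \frac{41}{6}\right) = 122 - \left(- \frac{13}{3} - \frac{41}{6}\right) = 122 - - \frac{67}{6} = 122 + \frac{67}{6} = \frac{799}{6}$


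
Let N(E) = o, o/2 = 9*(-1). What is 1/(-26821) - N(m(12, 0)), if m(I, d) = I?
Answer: 482777/26821 ≈ 18.000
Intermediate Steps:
o = -18 (o = 2*(9*(-1)) = 2*(-9) = -18)
N(E) = -18
1/(-26821) - N(m(12, 0)) = 1/(-26821) - 1*(-18) = -1/26821 + 18 = 482777/26821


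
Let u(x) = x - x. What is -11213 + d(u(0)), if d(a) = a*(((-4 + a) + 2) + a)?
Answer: -11213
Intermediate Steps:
u(x) = 0
d(a) = a*(-2 + 2*a) (d(a) = a*((-2 + a) + a) = a*(-2 + 2*a))
-11213 + d(u(0)) = -11213 + 2*0*(-1 + 0) = -11213 + 2*0*(-1) = -11213 + 0 = -11213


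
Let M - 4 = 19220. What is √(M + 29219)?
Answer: √48443 ≈ 220.10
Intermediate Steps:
M = 19224 (M = 4 + 19220 = 19224)
√(M + 29219) = √(19224 + 29219) = √48443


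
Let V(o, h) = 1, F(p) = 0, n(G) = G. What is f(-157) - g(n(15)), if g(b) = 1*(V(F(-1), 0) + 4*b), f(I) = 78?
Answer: 17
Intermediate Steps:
g(b) = 1 + 4*b (g(b) = 1*(1 + 4*b) = 1 + 4*b)
f(-157) - g(n(15)) = 78 - (1 + 4*15) = 78 - (1 + 60) = 78 - 1*61 = 78 - 61 = 17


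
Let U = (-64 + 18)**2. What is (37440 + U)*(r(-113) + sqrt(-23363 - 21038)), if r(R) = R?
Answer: -4469828 + 39556*I*sqrt(44401) ≈ -4.4698e+6 + 8.3351e+6*I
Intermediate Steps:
U = 2116 (U = (-46)**2 = 2116)
(37440 + U)*(r(-113) + sqrt(-23363 - 21038)) = (37440 + 2116)*(-113 + sqrt(-23363 - 21038)) = 39556*(-113 + sqrt(-44401)) = 39556*(-113 + I*sqrt(44401)) = -4469828 + 39556*I*sqrt(44401)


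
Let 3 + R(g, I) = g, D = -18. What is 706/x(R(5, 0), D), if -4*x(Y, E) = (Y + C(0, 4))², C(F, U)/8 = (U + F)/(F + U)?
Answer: -706/25 ≈ -28.240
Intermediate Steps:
R(g, I) = -3 + g
C(F, U) = 8 (C(F, U) = 8*((U + F)/(F + U)) = 8*((F + U)/(F + U)) = 8*1 = 8)
x(Y, E) = -(8 + Y)²/4 (x(Y, E) = -(Y + 8)²/4 = -(8 + Y)²/4)
706/x(R(5, 0), D) = 706/((-(8 + (-3 + 5))²/4)) = 706/((-(8 + 2)²/4)) = 706/((-¼*10²)) = 706/((-¼*100)) = 706/(-25) = 706*(-1/25) = -706/25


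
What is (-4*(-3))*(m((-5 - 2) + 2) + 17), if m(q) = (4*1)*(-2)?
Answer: 108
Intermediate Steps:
m(q) = -8 (m(q) = 4*(-2) = -8)
(-4*(-3))*(m((-5 - 2) + 2) + 17) = (-4*(-3))*(-8 + 17) = 12*9 = 108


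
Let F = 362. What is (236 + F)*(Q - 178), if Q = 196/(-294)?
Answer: -320528/3 ≈ -1.0684e+5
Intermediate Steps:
Q = -⅔ (Q = 196*(-1/294) = -⅔ ≈ -0.66667)
(236 + F)*(Q - 178) = (236 + 362)*(-⅔ - 178) = 598*(-536/3) = -320528/3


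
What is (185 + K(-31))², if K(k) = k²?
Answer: 1313316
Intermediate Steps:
(185 + K(-31))² = (185 + (-31)²)² = (185 + 961)² = 1146² = 1313316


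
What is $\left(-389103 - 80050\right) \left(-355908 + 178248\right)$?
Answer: $83349721980$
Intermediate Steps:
$\left(-389103 - 80050\right) \left(-355908 + 178248\right) = \left(-469153\right) \left(-177660\right) = 83349721980$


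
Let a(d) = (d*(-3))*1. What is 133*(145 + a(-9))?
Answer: 22876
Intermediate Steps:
a(d) = -3*d (a(d) = -3*d*1 = -3*d)
133*(145 + a(-9)) = 133*(145 - 3*(-9)) = 133*(145 + 27) = 133*172 = 22876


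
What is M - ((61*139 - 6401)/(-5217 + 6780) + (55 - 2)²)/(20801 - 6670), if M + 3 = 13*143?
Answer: 40988621023/22086753 ≈ 1855.8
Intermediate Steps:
M = 1856 (M = -3 + 13*143 = -3 + 1859 = 1856)
M - ((61*139 - 6401)/(-5217 + 6780) + (55 - 2)²)/(20801 - 6670) = 1856 - ((61*139 - 6401)/(-5217 + 6780) + (55 - 2)²)/(20801 - 6670) = 1856 - ((8479 - 6401)/1563 + 53²)/14131 = 1856 - (2078*(1/1563) + 2809)/14131 = 1856 - (2078/1563 + 2809)/14131 = 1856 - 4392545/(1563*14131) = 1856 - 1*4392545/22086753 = 1856 - 4392545/22086753 = 40988621023/22086753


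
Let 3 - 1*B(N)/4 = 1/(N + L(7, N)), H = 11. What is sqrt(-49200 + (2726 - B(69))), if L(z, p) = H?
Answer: I*sqrt(4648595)/10 ≈ 215.61*I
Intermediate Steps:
L(z, p) = 11
B(N) = 12 - 4/(11 + N) (B(N) = 12 - 4/(N + 11) = 12 - 4/(11 + N))
sqrt(-49200 + (2726 - B(69))) = sqrt(-49200 + (2726 - 4*(32 + 3*69)/(11 + 69))) = sqrt(-49200 + (2726 - 4*(32 + 207)/80)) = sqrt(-49200 + (2726 - 4*239/80)) = sqrt(-49200 + (2726 - 1*239/20)) = sqrt(-49200 + (2726 - 239/20)) = sqrt(-49200 + 54281/20) = sqrt(-929719/20) = I*sqrt(4648595)/10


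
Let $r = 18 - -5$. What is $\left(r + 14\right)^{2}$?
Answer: $1369$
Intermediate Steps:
$r = 23$ ($r = 18 + 5 = 23$)
$\left(r + 14\right)^{2} = \left(23 + 14\right)^{2} = 37^{2} = 1369$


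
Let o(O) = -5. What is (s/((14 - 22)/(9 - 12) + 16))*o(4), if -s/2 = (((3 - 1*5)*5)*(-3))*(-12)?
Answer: -1350/7 ≈ -192.86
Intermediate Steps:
s = 720 (s = -2*((3 - 1*5)*5)*(-3)*(-12) = -2*((3 - 5)*5)*(-3)*(-12) = -2*-2*5*(-3)*(-12) = -2*(-10*(-3))*(-12) = -60*(-12) = -2*(-360) = 720)
(s/((14 - 22)/(9 - 12) + 16))*o(4) = (720/((14 - 22)/(9 - 12) + 16))*(-5) = (720/(-8/(-3) + 16))*(-5) = (720/(-8*(-⅓) + 16))*(-5) = (720/(8/3 + 16))*(-5) = (720/(56/3))*(-5) = ((3/56)*720)*(-5) = (270/7)*(-5) = -1350/7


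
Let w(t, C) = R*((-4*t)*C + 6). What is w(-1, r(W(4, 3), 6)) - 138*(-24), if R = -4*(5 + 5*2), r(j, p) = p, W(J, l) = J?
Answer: 1512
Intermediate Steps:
R = -60 (R = -4*(5 + 10) = -4*15 = -60)
w(t, C) = -360 + 240*C*t (w(t, C) = -60*((-4*t)*C + 6) = -60*(-4*C*t + 6) = -60*(6 - 4*C*t) = -360 + 240*C*t)
w(-1, r(W(4, 3), 6)) - 138*(-24) = (-360 + 240*6*(-1)) - 138*(-24) = (-360 - 1440) + 3312 = -1800 + 3312 = 1512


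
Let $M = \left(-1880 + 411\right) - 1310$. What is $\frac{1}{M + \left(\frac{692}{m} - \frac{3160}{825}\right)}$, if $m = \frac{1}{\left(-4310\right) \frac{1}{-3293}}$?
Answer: $- \frac{543345}{1019921131} \approx -0.00053273$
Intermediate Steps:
$m = \frac{3293}{4310}$ ($m = \frac{1}{\left(-4310\right) \left(- \frac{1}{3293}\right)} = \frac{1}{\frac{4310}{3293}} = \frac{3293}{4310} \approx 0.76404$)
$M = -2779$ ($M = -1469 - 1310 = -2779$)
$\frac{1}{M + \left(\frac{692}{m} - \frac{3160}{825}\right)} = \frac{1}{-2779 + \left(\frac{692}{\frac{3293}{4310}} - \frac{3160}{825}\right)} = \frac{1}{-2779 + \left(692 \cdot \frac{4310}{3293} - \frac{632}{165}\right)} = \frac{1}{-2779 + \left(\frac{2982520}{3293} - \frac{632}{165}\right)} = \frac{1}{-2779 + \frac{490034624}{543345}} = \frac{1}{- \frac{1019921131}{543345}} = - \frac{543345}{1019921131}$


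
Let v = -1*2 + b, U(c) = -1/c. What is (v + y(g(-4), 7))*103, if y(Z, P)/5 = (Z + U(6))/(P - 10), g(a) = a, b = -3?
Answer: 3605/18 ≈ 200.28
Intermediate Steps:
v = -5 (v = -1*2 - 3 = -2 - 3 = -5)
y(Z, P) = 5*(-⅙ + Z)/(-10 + P) (y(Z, P) = 5*((Z - 1/6)/(P - 10)) = 5*((Z - 1*⅙)/(-10 + P)) = 5*((Z - ⅙)/(-10 + P)) = 5*((-⅙ + Z)/(-10 + P)) = 5*(-⅙ + Z)/(-10 + P))
(v + y(g(-4), 7))*103 = (-5 + 5*(-1 + 6*(-4))/(6*(-10 + 7)))*103 = (-5 + (⅚)*(-1 - 24)/(-3))*103 = (-5 + (⅚)*(-⅓)*(-25))*103 = (-5 + 125/18)*103 = (35/18)*103 = 3605/18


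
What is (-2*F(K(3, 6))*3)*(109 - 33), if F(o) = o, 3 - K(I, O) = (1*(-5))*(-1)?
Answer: 912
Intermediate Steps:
K(I, O) = -2 (K(I, O) = 3 - 1*(-5)*(-1) = 3 - (-5)*(-1) = 3 - 1*5 = 3 - 5 = -2)
(-2*F(K(3, 6))*3)*(109 - 33) = (-2*(-2)*3)*(109 - 33) = (4*3)*76 = 12*76 = 912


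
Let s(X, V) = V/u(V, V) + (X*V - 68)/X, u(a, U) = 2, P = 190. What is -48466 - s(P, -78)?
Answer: -4593121/95 ≈ -48349.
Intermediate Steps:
s(X, V) = V/2 + (-68 + V*X)/X (s(X, V) = V/2 + (X*V - 68)/X = V*(1/2) + (V*X - 68)/X = V/2 + (-68 + V*X)/X)
-48466 - s(P, -78) = -48466 - (-68/190 + (3/2)*(-78)) = -48466 - (-68*1/190 - 117) = -48466 - (-34/95 - 117) = -48466 - 1*(-11149/95) = -48466 + 11149/95 = -4593121/95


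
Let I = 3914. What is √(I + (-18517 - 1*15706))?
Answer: I*√30309 ≈ 174.09*I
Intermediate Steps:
√(I + (-18517 - 1*15706)) = √(3914 + (-18517 - 1*15706)) = √(3914 + (-18517 - 15706)) = √(3914 - 34223) = √(-30309) = I*√30309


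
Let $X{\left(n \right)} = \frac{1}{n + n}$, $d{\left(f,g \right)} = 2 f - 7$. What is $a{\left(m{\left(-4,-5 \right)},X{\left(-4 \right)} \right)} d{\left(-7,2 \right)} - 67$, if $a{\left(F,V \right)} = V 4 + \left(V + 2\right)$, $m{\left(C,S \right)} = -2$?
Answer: $- \frac{767}{8} \approx -95.875$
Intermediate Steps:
$d{\left(f,g \right)} = -7 + 2 f$
$X{\left(n \right)} = \frac{1}{2 n}$
$a{\left(F,V \right)} = 2 + 5 V$ ($a{\left(F,V \right)} = 4 V + \left(2 + V\right) = 2 + 5 V$)
$a{\left(m{\left(-4,-5 \right)},X{\left(-4 \right)} \right)} d{\left(-7,2 \right)} - 67 = \left(2 + 5 \frac{1}{2 \left(-4\right)}\right) \left(-7 + 2 \left(-7\right)\right) - 67 = \left(2 + 5 \cdot \frac{1}{2} \left(- \frac{1}{4}\right)\right) \left(-7 - 14\right) - 67 = \left(2 + 5 \left(- \frac{1}{8}\right)\right) \left(-21\right) - 67 = \left(2 - \frac{5}{8}\right) \left(-21\right) - 67 = \frac{11}{8} \left(-21\right) - 67 = - \frac{231}{8} - 67 = - \frac{767}{8}$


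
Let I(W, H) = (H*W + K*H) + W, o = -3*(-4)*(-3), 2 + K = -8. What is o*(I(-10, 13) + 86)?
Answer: 6624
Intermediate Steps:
K = -10 (K = -2 - 8 = -10)
o = -36 (o = 12*(-3) = -36)
I(W, H) = W - 10*H + H*W (I(W, H) = (H*W - 10*H) + W = (-10*H + H*W) + W = W - 10*H + H*W)
o*(I(-10, 13) + 86) = -36*((-10 - 10*13 + 13*(-10)) + 86) = -36*((-10 - 130 - 130) + 86) = -36*(-270 + 86) = -36*(-184) = 6624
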